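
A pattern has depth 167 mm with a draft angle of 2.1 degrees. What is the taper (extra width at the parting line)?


Formula: taper = depth * tan(draft_angle)
tan(2.1 deg) = 0.0366683
taper = 167 mm * 0.0366683 = 6.1236 mm

Answer: 6.1236 mm


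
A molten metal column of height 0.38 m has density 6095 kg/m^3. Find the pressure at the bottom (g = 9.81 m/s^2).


Formula: P = rho * g * h
rho * g = 6095 * 9.81 = 59791.95 N/m^3
P = 59791.95 * 0.38 = 22720.9410 Pa

Answer: 22720.9410 Pa


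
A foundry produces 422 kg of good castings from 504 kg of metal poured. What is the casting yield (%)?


Formula: Casting Yield = (W_good / W_total) * 100
Yield = (422 kg / 504 kg) * 100 = 83.7302%

Answer: 83.7302%


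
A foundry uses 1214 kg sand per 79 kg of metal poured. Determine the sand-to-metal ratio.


Formula: Sand-to-Metal Ratio = W_sand / W_metal
Ratio = 1214 kg / 79 kg = 15.3671

15.3671


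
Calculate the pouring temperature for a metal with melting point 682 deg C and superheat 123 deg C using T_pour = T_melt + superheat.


Formula: T_pour = T_melt + Superheat
T_pour = 682 + 123 = 805 deg C

805 deg C


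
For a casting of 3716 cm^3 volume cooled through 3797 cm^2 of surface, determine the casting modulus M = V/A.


Formula: Casting Modulus M = V / A
M = 3716 cm^3 / 3797 cm^2 = 0.9787 cm


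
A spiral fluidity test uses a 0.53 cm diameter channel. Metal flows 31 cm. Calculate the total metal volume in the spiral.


Formula: V = pi * (d/2)^2 * L  (cylinder volume)
Radius = 0.53/2 = 0.265 cm
V = pi * 0.265^2 * 31 = 6.8392 cm^3

6.8392 cm^3


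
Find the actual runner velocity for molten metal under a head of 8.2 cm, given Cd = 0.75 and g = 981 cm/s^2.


Formula: v = Cd * sqrt(2 * g * h)  (Torricelli with discharge coefficient)
2*g*h = 2 * 981 * 8.2 = 16088.4 cm^2/s^2
sqrt(16088.4) = 126.84006 cm/s
v = 0.75 * 126.84006 = 95.1300 cm/s

95.1300 cm/s


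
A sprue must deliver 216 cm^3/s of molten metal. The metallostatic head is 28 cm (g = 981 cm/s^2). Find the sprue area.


Formula: v = sqrt(2*g*h), A = Q/v
Velocity: v = sqrt(2 * 981 * 28) = sqrt(54936) = 234.3843 cm/s
Sprue area: A = Q / v = 216 / 234.3843 = 0.9216 cm^2

Answer: 0.9216 cm^2


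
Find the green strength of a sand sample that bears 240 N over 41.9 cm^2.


Formula: Compressive Strength = Force / Area
Strength = 240 N / 41.9 cm^2 = 5.7279 N/cm^2

Answer: 5.7279 N/cm^2


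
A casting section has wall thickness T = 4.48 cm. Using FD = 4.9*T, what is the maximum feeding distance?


Formula: FD = 4.9 * T  (riser feeding-distance rule)
FD = 4.9 * 4.48 cm = 21.9520 cm

21.9520 cm


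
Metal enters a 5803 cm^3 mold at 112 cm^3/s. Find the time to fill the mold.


Formula: t_fill = V_mold / Q_flow
t = 5803 cm^3 / 112 cm^3/s = 51.8125 s

51.8125 s


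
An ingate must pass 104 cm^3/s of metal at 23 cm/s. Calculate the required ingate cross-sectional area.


Formula: A_ingate = Q / v  (continuity equation)
A = 104 cm^3/s / 23 cm/s = 4.5217 cm^2

Answer: 4.5217 cm^2


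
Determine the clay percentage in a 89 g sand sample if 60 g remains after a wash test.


Formula: Clay% = (W_total - W_washed) / W_total * 100
Clay mass = 89 - 60 = 29 g
Clay% = 29 / 89 * 100 = 32.5843%

Answer: 32.5843%


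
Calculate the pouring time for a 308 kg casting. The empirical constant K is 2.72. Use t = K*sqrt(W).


Formula: t = K * sqrt(W)
sqrt(W) = sqrt(308) = 17.54993
t = 2.72 * 17.54993 = 47.7358 s

Answer: 47.7358 s


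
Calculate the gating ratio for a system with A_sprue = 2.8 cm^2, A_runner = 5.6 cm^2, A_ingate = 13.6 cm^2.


Sprue:Runner:Ingate = 1 : 5.6/2.8 : 13.6/2.8 = 1:2.00:4.86

Answer: 1:2.00:4.86


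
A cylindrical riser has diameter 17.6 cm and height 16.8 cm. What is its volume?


Formula: V = pi * (D/2)^2 * H  (cylinder volume)
Radius = D/2 = 17.6/2 = 8.8 cm
V = pi * 8.8^2 * 16.8 = 4087.1869 cm^3


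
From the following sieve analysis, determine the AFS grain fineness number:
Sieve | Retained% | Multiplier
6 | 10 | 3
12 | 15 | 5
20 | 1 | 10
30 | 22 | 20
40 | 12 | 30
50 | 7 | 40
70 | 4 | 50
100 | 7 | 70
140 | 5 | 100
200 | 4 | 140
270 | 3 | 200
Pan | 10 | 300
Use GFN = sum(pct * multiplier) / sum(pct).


Formula: GFN = sum(pct * multiplier) / sum(pct)
sum(pct * multiplier) = 6545
sum(pct) = 100
GFN = 6545 / 100 = 65.45

Final answer: 65.45


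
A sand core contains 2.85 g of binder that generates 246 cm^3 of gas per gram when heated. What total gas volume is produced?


Formula: V_gas = W_binder * gas_evolution_rate
V = 2.85 g * 246 cm^3/g = 701.1000 cm^3

Final answer: 701.1000 cm^3


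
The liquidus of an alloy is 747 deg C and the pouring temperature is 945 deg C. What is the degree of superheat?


Formula: Superheat = T_pour - T_melt
Superheat = 945 - 747 = 198 deg C

198 deg C


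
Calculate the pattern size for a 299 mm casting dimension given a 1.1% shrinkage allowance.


Formula: L_pattern = L_casting * (1 + shrinkage_rate/100)
Shrinkage factor = 1 + 1.1/100 = 1.011
L_pattern = 299 mm * 1.011 = 302.2890 mm

302.2890 mm


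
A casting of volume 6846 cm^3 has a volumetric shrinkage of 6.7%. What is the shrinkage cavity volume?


Formula: V_shrink = V_casting * shrinkage_pct / 100
V_shrink = 6846 cm^3 * 6.7 / 100 = 458.6820 cm^3


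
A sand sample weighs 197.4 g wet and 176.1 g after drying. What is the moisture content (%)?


Formula: MC = (W_wet - W_dry) / W_wet * 100
Water mass = 197.4 - 176.1 = 21.3 g
MC = 21.3 / 197.4 * 100 = 10.7903%

Final answer: 10.7903%


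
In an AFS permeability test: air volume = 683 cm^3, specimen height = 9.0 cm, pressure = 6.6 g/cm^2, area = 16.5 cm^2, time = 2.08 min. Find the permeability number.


Formula: Permeability Number P = (V * H) / (p * A * t)
Numerator: V * H = 683 * 9.0 = 6147.0
Denominator: p * A * t = 6.6 * 16.5 * 2.08 = 226.512
P = 6147.0 / 226.512 = 27.1376


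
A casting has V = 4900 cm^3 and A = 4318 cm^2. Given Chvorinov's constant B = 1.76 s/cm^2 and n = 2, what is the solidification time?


Formula: t_s = B * (V/A)^n  (Chvorinov's rule, n=2)
Modulus M = V/A = 4900/4318 = 1.134785 cm
M^2 = 1.134785^2 = 1.287737 cm^2
t_s = 1.76 * 1.287737 = 2.2664 s

Answer: 2.2664 s


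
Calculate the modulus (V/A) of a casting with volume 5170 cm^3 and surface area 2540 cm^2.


Formula: Casting Modulus M = V / A
M = 5170 cm^3 / 2540 cm^2 = 2.0354 cm

2.0354 cm


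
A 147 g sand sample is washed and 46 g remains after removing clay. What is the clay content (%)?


Formula: Clay% = (W_total - W_washed) / W_total * 100
Clay mass = 147 - 46 = 101 g
Clay% = 101 / 147 * 100 = 68.7075%


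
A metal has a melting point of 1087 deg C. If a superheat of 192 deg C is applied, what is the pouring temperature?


Formula: T_pour = T_melt + Superheat
T_pour = 1087 + 192 = 1279 deg C

1279 deg C


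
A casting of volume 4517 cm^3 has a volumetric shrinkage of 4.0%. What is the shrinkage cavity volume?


Formula: V_shrink = V_casting * shrinkage_pct / 100
V_shrink = 4517 cm^3 * 4.0 / 100 = 180.6800 cm^3


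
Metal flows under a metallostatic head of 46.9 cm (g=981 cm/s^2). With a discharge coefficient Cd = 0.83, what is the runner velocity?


Formula: v = Cd * sqrt(2 * g * h)  (Torricelli with discharge coefficient)
2*g*h = 2 * 981 * 46.9 = 92017.8 cm^2/s^2
sqrt(92017.8) = 303.34436 cm/s
v = 0.83 * 303.34436 = 251.7758 cm/s

Final answer: 251.7758 cm/s


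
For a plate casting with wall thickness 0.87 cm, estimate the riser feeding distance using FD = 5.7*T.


Formula: FD = 5.7 * T  (riser feeding-distance rule)
FD = 5.7 * 0.87 cm = 4.9590 cm

Final answer: 4.9590 cm


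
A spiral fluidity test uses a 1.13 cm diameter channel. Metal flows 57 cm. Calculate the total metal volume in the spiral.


Formula: V = pi * (d/2)^2 * L  (cylinder volume)
Radius = 1.13/2 = 0.565 cm
V = pi * 0.565^2 * 57 = 57.1639 cm^3


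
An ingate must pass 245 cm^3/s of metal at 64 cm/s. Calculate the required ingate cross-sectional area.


Formula: A_ingate = Q / v  (continuity equation)
A = 245 cm^3/s / 64 cm/s = 3.8281 cm^2

Answer: 3.8281 cm^2


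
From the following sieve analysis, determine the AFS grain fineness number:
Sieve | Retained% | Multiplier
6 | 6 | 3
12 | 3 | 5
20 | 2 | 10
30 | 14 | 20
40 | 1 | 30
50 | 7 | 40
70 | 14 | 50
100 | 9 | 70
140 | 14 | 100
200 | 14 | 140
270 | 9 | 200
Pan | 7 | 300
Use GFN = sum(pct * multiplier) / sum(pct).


Formula: GFN = sum(pct * multiplier) / sum(pct)
sum(pct * multiplier) = 9233
sum(pct) = 100
GFN = 9233 / 100 = 92.33

Final answer: 92.33


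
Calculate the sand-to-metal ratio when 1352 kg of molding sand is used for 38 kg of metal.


Formula: Sand-to-Metal Ratio = W_sand / W_metal
Ratio = 1352 kg / 38 kg = 35.5789


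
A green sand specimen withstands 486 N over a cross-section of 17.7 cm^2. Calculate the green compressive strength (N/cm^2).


Formula: Compressive Strength = Force / Area
Strength = 486 N / 17.7 cm^2 = 27.4576 N/cm^2

27.4576 N/cm^2


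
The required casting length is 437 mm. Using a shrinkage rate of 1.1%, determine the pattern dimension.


Formula: L_pattern = L_casting * (1 + shrinkage_rate/100)
Shrinkage factor = 1 + 1.1/100 = 1.011
L_pattern = 437 mm * 1.011 = 441.8070 mm


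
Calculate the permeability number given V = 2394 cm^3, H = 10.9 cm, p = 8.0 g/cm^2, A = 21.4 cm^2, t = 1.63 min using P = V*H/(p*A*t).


Formula: Permeability Number P = (V * H) / (p * A * t)
Numerator: V * H = 2394 * 10.9 = 26094.6
Denominator: p * A * t = 8.0 * 21.4 * 1.63 = 279.056
P = 26094.6 / 279.056 = 93.5103

93.5103


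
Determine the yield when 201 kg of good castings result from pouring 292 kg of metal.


Formula: Casting Yield = (W_good / W_total) * 100
Yield = (201 kg / 292 kg) * 100 = 68.8356%


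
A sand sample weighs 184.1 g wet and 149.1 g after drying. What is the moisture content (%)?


Formula: MC = (W_wet - W_dry) / W_wet * 100
Water mass = 184.1 - 149.1 = 35.0 g
MC = 35.0 / 184.1 * 100 = 19.0114%

Answer: 19.0114%


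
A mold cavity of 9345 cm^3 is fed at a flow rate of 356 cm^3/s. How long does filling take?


Formula: t_fill = V_mold / Q_flow
t = 9345 cm^3 / 356 cm^3/s = 26.2500 s

26.2500 s


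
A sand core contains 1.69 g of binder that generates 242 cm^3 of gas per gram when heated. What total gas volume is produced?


Formula: V_gas = W_binder * gas_evolution_rate
V = 1.69 g * 242 cm^3/g = 408.9800 cm^3


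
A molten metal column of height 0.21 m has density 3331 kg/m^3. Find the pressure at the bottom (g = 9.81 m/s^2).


Formula: P = rho * g * h
rho * g = 3331 * 9.81 = 32677.11 N/m^3
P = 32677.11 * 0.21 = 6862.1931 Pa

Final answer: 6862.1931 Pa


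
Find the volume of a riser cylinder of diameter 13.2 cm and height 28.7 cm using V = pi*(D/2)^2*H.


Formula: V = pi * (D/2)^2 * H  (cylinder volume)
Radius = D/2 = 13.2/2 = 6.6 cm
V = pi * 6.6^2 * 28.7 = 3927.5312 cm^3


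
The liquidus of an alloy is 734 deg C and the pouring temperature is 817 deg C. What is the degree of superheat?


Formula: Superheat = T_pour - T_melt
Superheat = 817 - 734 = 83 deg C


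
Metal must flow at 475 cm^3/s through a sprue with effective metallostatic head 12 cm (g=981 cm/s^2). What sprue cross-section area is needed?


Formula: v = sqrt(2*g*h), A = Q/v
Velocity: v = sqrt(2 * 981 * 12) = sqrt(23544) = 153.4405 cm/s
Sprue area: A = Q / v = 475 / 153.4405 = 3.0957 cm^2

Answer: 3.0957 cm^2


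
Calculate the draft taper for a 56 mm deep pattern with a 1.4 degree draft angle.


Formula: taper = depth * tan(draft_angle)
tan(1.4 deg) = 0.0244395
taper = 56 mm * 0.0244395 = 1.3686 mm

Answer: 1.3686 mm


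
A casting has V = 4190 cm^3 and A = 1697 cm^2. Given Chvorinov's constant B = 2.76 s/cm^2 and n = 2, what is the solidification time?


Formula: t_s = B * (V/A)^n  (Chvorinov's rule, n=2)
Modulus M = V/A = 4190/1697 = 2.469063 cm
M^2 = 2.469063^2 = 6.096272 cm^2
t_s = 2.76 * 6.096272 = 16.8257 s

16.8257 s


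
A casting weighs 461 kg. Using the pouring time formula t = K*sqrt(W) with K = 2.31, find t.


Formula: t = K * sqrt(W)
sqrt(W) = sqrt(461) = 21.47091
t = 2.31 * 21.47091 = 49.5978 s

Answer: 49.5978 s


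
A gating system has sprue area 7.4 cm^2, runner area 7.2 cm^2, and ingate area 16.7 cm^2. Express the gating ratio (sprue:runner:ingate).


Sprue:Runner:Ingate = 1 : 7.2/7.4 : 16.7/7.4 = 1:0.97:2.26

Answer: 1:0.97:2.26


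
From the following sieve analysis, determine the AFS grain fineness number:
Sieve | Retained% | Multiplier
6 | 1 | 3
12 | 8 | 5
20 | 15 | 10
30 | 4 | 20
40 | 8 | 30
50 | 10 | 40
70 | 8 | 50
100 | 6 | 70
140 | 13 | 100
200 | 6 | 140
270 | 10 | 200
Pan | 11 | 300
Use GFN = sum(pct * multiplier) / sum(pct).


Formula: GFN = sum(pct * multiplier) / sum(pct)
sum(pct * multiplier) = 9173
sum(pct) = 100
GFN = 9173 / 100 = 91.73

Answer: 91.73


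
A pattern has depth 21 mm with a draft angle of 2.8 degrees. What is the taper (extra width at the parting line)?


Formula: taper = depth * tan(draft_angle)
tan(2.8 deg) = 0.0489082
taper = 21 mm * 0.0489082 = 1.0271 mm

1.0271 mm


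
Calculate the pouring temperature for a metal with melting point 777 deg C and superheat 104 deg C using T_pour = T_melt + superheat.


Formula: T_pour = T_melt + Superheat
T_pour = 777 + 104 = 881 deg C


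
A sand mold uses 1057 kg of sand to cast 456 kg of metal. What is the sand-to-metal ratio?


Formula: Sand-to-Metal Ratio = W_sand / W_metal
Ratio = 1057 kg / 456 kg = 2.3180

2.3180


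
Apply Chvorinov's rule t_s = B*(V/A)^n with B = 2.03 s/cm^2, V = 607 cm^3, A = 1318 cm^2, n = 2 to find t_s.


Formula: t_s = B * (V/A)^n  (Chvorinov's rule, n=2)
Modulus M = V/A = 607/1318 = 0.460546 cm
M^2 = 0.460546^2 = 0.212103 cm^2
t_s = 2.03 * 0.212103 = 0.4306 s

Final answer: 0.4306 s


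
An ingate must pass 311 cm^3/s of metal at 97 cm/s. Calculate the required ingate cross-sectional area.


Formula: A_ingate = Q / v  (continuity equation)
A = 311 cm^3/s / 97 cm/s = 3.2062 cm^2


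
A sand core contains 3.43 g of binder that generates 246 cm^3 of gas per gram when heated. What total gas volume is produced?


Formula: V_gas = W_binder * gas_evolution_rate
V = 3.43 g * 246 cm^3/g = 843.7800 cm^3

843.7800 cm^3


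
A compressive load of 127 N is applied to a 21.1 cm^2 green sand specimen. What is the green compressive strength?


Formula: Compressive Strength = Force / Area
Strength = 127 N / 21.1 cm^2 = 6.0190 N/cm^2

Answer: 6.0190 N/cm^2


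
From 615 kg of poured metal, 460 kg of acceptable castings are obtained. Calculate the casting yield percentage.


Formula: Casting Yield = (W_good / W_total) * 100
Yield = (460 kg / 615 kg) * 100 = 74.7967%

74.7967%


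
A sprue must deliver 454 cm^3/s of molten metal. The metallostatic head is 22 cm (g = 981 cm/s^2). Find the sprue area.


Formula: v = sqrt(2*g*h), A = Q/v
Velocity: v = sqrt(2 * 981 * 22) = sqrt(43164) = 207.7595 cm/s
Sprue area: A = Q / v = 454 / 207.7595 = 2.1852 cm^2

2.1852 cm^2


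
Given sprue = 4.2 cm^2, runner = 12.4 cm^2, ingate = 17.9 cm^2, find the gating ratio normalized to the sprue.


Sprue:Runner:Ingate = 1 : 12.4/4.2 : 17.9/4.2 = 1:2.95:4.26

1:2.95:4.26


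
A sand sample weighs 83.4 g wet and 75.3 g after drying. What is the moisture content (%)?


Formula: MC = (W_wet - W_dry) / W_wet * 100
Water mass = 83.4 - 75.3 = 8.1 g
MC = 8.1 / 83.4 * 100 = 9.7122%

9.7122%


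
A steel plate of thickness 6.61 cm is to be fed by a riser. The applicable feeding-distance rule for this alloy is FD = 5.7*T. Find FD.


Formula: FD = 5.7 * T  (riser feeding-distance rule)
FD = 5.7 * 6.61 cm = 37.6770 cm

37.6770 cm


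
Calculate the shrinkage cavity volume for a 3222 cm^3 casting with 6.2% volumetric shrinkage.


Formula: V_shrink = V_casting * shrinkage_pct / 100
V_shrink = 3222 cm^3 * 6.2 / 100 = 199.7640 cm^3


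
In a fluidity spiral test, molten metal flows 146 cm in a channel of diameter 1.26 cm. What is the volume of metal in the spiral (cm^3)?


Formula: V = pi * (d/2)^2 * L  (cylinder volume)
Radius = 1.26/2 = 0.63 cm
V = pi * 0.63^2 * 146 = 182.0471 cm^3


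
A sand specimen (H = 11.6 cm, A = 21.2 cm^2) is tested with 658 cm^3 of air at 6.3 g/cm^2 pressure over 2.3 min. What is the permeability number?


Formula: Permeability Number P = (V * H) / (p * A * t)
Numerator: V * H = 658 * 11.6 = 7632.8
Denominator: p * A * t = 6.3 * 21.2 * 2.3 = 307.188
P = 7632.8 / 307.188 = 24.8473

Final answer: 24.8473


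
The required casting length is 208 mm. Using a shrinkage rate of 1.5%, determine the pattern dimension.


Formula: L_pattern = L_casting * (1 + shrinkage_rate/100)
Shrinkage factor = 1 + 1.5/100 = 1.015
L_pattern = 208 mm * 1.015 = 211.1200 mm


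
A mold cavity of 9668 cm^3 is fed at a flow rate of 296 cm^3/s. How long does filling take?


Formula: t_fill = V_mold / Q_flow
t = 9668 cm^3 / 296 cm^3/s = 32.6622 s

Answer: 32.6622 s


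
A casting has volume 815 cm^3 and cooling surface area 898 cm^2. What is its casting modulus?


Formula: Casting Modulus M = V / A
M = 815 cm^3 / 898 cm^2 = 0.9076 cm

Final answer: 0.9076 cm


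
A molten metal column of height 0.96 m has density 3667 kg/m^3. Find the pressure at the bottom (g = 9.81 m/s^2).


Formula: P = rho * g * h
rho * g = 3667 * 9.81 = 35973.27 N/m^3
P = 35973.27 * 0.96 = 34534.3392 Pa

Answer: 34534.3392 Pa


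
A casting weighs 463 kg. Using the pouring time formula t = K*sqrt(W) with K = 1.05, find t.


Formula: t = K * sqrt(W)
sqrt(W) = sqrt(463) = 21.51743
t = 1.05 * 21.51743 = 22.5933 s

Answer: 22.5933 s


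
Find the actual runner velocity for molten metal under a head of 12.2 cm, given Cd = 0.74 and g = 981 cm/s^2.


Formula: v = Cd * sqrt(2 * g * h)  (Torricelli with discharge coefficient)
2*g*h = 2 * 981 * 12.2 = 23936.4 cm^2/s^2
sqrt(23936.4) = 154.71393 cm/s
v = 0.74 * 154.71393 = 114.4883 cm/s


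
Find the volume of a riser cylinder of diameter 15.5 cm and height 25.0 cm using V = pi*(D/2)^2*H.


Formula: V = pi * (D/2)^2 * H  (cylinder volume)
Radius = D/2 = 15.5/2 = 7.75 cm
V = pi * 7.75^2 * 25.0 = 4717.2977 cm^3

Final answer: 4717.2977 cm^3


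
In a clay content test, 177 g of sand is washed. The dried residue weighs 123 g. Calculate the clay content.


Formula: Clay% = (W_total - W_washed) / W_total * 100
Clay mass = 177 - 123 = 54 g
Clay% = 54 / 177 * 100 = 30.5085%

Answer: 30.5085%


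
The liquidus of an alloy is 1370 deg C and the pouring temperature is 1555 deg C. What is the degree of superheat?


Formula: Superheat = T_pour - T_melt
Superheat = 1555 - 1370 = 185 deg C

Answer: 185 deg C


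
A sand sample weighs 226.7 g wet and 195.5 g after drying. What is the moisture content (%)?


Formula: MC = (W_wet - W_dry) / W_wet * 100
Water mass = 226.7 - 195.5 = 31.2 g
MC = 31.2 / 226.7 * 100 = 13.7627%


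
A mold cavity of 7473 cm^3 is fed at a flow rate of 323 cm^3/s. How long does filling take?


Formula: t_fill = V_mold / Q_flow
t = 7473 cm^3 / 323 cm^3/s = 23.1362 s

Answer: 23.1362 s


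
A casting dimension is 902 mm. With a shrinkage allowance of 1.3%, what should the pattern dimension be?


Formula: L_pattern = L_casting * (1 + shrinkage_rate/100)
Shrinkage factor = 1 + 1.3/100 = 1.013
L_pattern = 902 mm * 1.013 = 913.7260 mm


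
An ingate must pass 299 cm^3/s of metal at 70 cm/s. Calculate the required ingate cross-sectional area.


Formula: A_ingate = Q / v  (continuity equation)
A = 299 cm^3/s / 70 cm/s = 4.2714 cm^2

Final answer: 4.2714 cm^2


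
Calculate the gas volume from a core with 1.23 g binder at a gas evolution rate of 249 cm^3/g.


Formula: V_gas = W_binder * gas_evolution_rate
V = 1.23 g * 249 cm^3/g = 306.2700 cm^3

Final answer: 306.2700 cm^3


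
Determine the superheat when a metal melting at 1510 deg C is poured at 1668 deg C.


Formula: Superheat = T_pour - T_melt
Superheat = 1668 - 1510 = 158 deg C

Answer: 158 deg C


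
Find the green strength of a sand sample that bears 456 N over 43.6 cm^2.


Formula: Compressive Strength = Force / Area
Strength = 456 N / 43.6 cm^2 = 10.4587 N/cm^2

Answer: 10.4587 N/cm^2


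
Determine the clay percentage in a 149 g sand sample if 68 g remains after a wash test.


Formula: Clay% = (W_total - W_washed) / W_total * 100
Clay mass = 149 - 68 = 81 g
Clay% = 81 / 149 * 100 = 54.3624%

54.3624%


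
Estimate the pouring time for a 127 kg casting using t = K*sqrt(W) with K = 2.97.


Formula: t = K * sqrt(W)
sqrt(W) = sqrt(127) = 11.26943
t = 2.97 * 11.26943 = 33.4702 s

Final answer: 33.4702 s


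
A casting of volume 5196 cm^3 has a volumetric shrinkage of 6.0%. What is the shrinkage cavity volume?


Formula: V_shrink = V_casting * shrinkage_pct / 100
V_shrink = 5196 cm^3 * 6.0 / 100 = 311.7600 cm^3

311.7600 cm^3


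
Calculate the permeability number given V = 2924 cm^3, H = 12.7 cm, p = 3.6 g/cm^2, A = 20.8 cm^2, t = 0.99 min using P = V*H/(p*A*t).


Formula: Permeability Number P = (V * H) / (p * A * t)
Numerator: V * H = 2924 * 12.7 = 37134.8
Denominator: p * A * t = 3.6 * 20.8 * 0.99 = 74.1312
P = 37134.8 / 74.1312 = 500.9335

Answer: 500.9335


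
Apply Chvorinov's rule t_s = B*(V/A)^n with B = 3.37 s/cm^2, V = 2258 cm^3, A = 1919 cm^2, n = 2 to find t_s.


Formula: t_s = B * (V/A)^n  (Chvorinov's rule, n=2)
Modulus M = V/A = 2258/1919 = 1.176655 cm
M^2 = 1.176655^2 = 1.384517 cm^2
t_s = 3.37 * 1.384517 = 4.6658 s

4.6658 s


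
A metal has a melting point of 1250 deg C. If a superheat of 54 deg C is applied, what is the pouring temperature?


Formula: T_pour = T_melt + Superheat
T_pour = 1250 + 54 = 1304 deg C

1304 deg C


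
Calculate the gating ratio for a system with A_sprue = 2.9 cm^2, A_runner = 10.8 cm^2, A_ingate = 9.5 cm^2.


Sprue:Runner:Ingate = 1 : 10.8/2.9 : 9.5/2.9 = 1:3.72:3.28

Answer: 1:3.72:3.28


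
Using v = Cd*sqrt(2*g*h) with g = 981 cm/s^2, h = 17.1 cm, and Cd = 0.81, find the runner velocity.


Formula: v = Cd * sqrt(2 * g * h)  (Torricelli with discharge coefficient)
2*g*h = 2 * 981 * 17.1 = 33550.2 cm^2/s^2
sqrt(33550.2) = 183.16714 cm/s
v = 0.81 * 183.16714 = 148.3654 cm/s


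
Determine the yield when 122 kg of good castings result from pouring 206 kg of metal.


Formula: Casting Yield = (W_good / W_total) * 100
Yield = (122 kg / 206 kg) * 100 = 59.2233%

Answer: 59.2233%


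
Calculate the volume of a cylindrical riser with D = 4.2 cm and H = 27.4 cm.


Formula: V = pi * (D/2)^2 * H  (cylinder volume)
Radius = D/2 = 4.2/2 = 2.1 cm
V = pi * 2.1^2 * 27.4 = 379.6112 cm^3

379.6112 cm^3


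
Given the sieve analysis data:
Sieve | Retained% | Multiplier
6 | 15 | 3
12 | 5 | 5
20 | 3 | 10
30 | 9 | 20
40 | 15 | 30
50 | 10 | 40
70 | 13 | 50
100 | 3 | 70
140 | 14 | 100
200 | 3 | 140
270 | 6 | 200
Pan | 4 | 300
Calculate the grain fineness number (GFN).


Formula: GFN = sum(pct * multiplier) / sum(pct)
sum(pct * multiplier) = 6210
sum(pct) = 100
GFN = 6210 / 100 = 62.10


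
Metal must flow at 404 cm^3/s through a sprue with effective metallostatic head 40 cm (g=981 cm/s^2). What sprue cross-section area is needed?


Formula: v = sqrt(2*g*h), A = Q/v
Velocity: v = sqrt(2 * 981 * 40) = sqrt(78480) = 280.1428 cm/s
Sprue area: A = Q / v = 404 / 280.1428 = 1.4421 cm^2

1.4421 cm^2


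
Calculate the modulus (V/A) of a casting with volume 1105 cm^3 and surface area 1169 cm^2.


Formula: Casting Modulus M = V / A
M = 1105 cm^3 / 1169 cm^2 = 0.9453 cm

Final answer: 0.9453 cm


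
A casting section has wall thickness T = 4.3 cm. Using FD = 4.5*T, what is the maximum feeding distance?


Formula: FD = 4.5 * T  (riser feeding-distance rule)
FD = 4.5 * 4.3 cm = 19.3500 cm

Final answer: 19.3500 cm


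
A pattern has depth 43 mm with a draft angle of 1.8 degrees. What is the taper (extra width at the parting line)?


Formula: taper = depth * tan(draft_angle)
tan(1.8 deg) = 0.0314263
taper = 43 mm * 0.0314263 = 1.3513 mm

Answer: 1.3513 mm


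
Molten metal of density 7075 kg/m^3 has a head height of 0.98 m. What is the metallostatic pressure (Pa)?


Formula: P = rho * g * h
rho * g = 7075 * 9.81 = 69405.75 N/m^3
P = 69405.75 * 0.98 = 68017.6350 Pa


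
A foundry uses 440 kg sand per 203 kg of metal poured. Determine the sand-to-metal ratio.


Formula: Sand-to-Metal Ratio = W_sand / W_metal
Ratio = 440 kg / 203 kg = 2.1675

Answer: 2.1675


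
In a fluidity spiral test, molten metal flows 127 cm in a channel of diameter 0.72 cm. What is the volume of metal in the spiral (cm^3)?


Formula: V = pi * (d/2)^2 * L  (cylinder volume)
Radius = 0.72/2 = 0.36 cm
V = pi * 0.36^2 * 127 = 51.7081 cm^3

51.7081 cm^3


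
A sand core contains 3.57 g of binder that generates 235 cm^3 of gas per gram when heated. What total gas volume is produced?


Formula: V_gas = W_binder * gas_evolution_rate
V = 3.57 g * 235 cm^3/g = 838.9500 cm^3

Answer: 838.9500 cm^3


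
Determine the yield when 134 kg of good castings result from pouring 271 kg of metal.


Formula: Casting Yield = (W_good / W_total) * 100
Yield = (134 kg / 271 kg) * 100 = 49.4465%

Answer: 49.4465%


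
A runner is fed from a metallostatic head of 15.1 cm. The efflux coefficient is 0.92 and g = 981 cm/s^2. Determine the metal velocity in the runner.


Formula: v = Cd * sqrt(2 * g * h)  (Torricelli with discharge coefficient)
2*g*h = 2 * 981 * 15.1 = 29626.2 cm^2/s^2
sqrt(29626.2) = 172.12263 cm/s
v = 0.92 * 172.12263 = 158.3528 cm/s

158.3528 cm/s


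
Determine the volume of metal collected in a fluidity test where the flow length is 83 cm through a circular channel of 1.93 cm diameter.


Formula: V = pi * (d/2)^2 * L  (cylinder volume)
Radius = 1.93/2 = 0.965 cm
V = pi * 0.965^2 * 83 = 242.8190 cm^3

242.8190 cm^3


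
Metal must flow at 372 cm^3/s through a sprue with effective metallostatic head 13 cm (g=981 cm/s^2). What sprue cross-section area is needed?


Formula: v = sqrt(2*g*h), A = Q/v
Velocity: v = sqrt(2 * 981 * 13) = sqrt(25506) = 159.7060 cm/s
Sprue area: A = Q / v = 372 / 159.7060 = 2.3293 cm^2

2.3293 cm^2


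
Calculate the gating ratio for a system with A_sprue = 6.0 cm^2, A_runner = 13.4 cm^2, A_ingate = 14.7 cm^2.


Sprue:Runner:Ingate = 1 : 13.4/6.0 : 14.7/6.0 = 1:2.23:2.45

Answer: 1:2.23:2.45


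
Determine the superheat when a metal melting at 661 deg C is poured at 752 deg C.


Formula: Superheat = T_pour - T_melt
Superheat = 752 - 661 = 91 deg C

91 deg C


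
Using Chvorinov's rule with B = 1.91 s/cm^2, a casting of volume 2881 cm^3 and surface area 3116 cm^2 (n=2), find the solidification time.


Formula: t_s = B * (V/A)^n  (Chvorinov's rule, n=2)
Modulus M = V/A = 2881/3116 = 0.924583 cm
M^2 = 0.924583^2 = 0.854854 cm^2
t_s = 1.91 * 0.854854 = 1.6328 s


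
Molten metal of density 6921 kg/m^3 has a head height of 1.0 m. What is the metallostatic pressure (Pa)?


Formula: P = rho * g * h
rho * g = 6921 * 9.81 = 67895.01 N/m^3
P = 67895.01 * 1.0 = 67895.0100 Pa

Final answer: 67895.0100 Pa


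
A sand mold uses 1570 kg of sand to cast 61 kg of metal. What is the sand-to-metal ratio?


Formula: Sand-to-Metal Ratio = W_sand / W_metal
Ratio = 1570 kg / 61 kg = 25.7377

Final answer: 25.7377


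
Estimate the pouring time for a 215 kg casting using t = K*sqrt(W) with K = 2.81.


Formula: t = K * sqrt(W)
sqrt(W) = sqrt(215) = 14.66288
t = 2.81 * 14.66288 = 41.2027 s

Answer: 41.2027 s


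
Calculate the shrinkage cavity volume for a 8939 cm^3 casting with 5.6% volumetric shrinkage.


Formula: V_shrink = V_casting * shrinkage_pct / 100
V_shrink = 8939 cm^3 * 5.6 / 100 = 500.5840 cm^3

Answer: 500.5840 cm^3


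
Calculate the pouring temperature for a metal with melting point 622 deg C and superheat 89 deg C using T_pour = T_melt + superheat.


Formula: T_pour = T_melt + Superheat
T_pour = 622 + 89 = 711 deg C

Final answer: 711 deg C


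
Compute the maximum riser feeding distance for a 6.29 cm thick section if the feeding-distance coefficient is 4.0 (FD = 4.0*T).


Formula: FD = 4.0 * T  (riser feeding-distance rule)
FD = 4.0 * 6.29 cm = 25.1600 cm

Answer: 25.1600 cm


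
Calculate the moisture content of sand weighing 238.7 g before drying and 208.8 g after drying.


Formula: MC = (W_wet - W_dry) / W_wet * 100
Water mass = 238.7 - 208.8 = 29.9 g
MC = 29.9 / 238.7 * 100 = 12.5262%

Final answer: 12.5262%


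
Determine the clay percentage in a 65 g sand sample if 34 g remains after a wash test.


Formula: Clay% = (W_total - W_washed) / W_total * 100
Clay mass = 65 - 34 = 31 g
Clay% = 31 / 65 * 100 = 47.6923%


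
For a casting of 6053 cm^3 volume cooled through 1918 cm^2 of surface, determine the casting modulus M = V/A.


Formula: Casting Modulus M = V / A
M = 6053 cm^3 / 1918 cm^2 = 3.1559 cm

3.1559 cm


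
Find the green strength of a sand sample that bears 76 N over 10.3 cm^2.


Formula: Compressive Strength = Force / Area
Strength = 76 N / 10.3 cm^2 = 7.3786 N/cm^2

Final answer: 7.3786 N/cm^2


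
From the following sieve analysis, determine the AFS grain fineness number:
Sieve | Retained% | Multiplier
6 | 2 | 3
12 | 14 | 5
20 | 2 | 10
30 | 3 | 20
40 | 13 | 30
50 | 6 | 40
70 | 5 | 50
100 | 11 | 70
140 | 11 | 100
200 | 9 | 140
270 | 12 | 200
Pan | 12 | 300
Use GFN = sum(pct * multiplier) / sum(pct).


Formula: GFN = sum(pct * multiplier) / sum(pct)
sum(pct * multiplier) = 10166
sum(pct) = 100
GFN = 10166 / 100 = 101.66

Answer: 101.66


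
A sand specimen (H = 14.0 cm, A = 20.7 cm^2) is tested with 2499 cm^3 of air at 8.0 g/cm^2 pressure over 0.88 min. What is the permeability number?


Formula: Permeability Number P = (V * H) / (p * A * t)
Numerator: V * H = 2499 * 14.0 = 34986.0
Denominator: p * A * t = 8.0 * 20.7 * 0.88 = 145.728
P = 34986.0 / 145.728 = 240.0774

Answer: 240.0774


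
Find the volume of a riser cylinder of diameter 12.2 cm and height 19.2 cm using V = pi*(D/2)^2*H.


Formula: V = pi * (D/2)^2 * H  (cylinder volume)
Radius = D/2 = 12.2/2 = 6.1 cm
V = pi * 6.1^2 * 19.2 = 2244.4543 cm^3


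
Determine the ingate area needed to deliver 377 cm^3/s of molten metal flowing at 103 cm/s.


Formula: A_ingate = Q / v  (continuity equation)
A = 377 cm^3/s / 103 cm/s = 3.6602 cm^2

Answer: 3.6602 cm^2


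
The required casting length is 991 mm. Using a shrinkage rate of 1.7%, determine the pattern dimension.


Formula: L_pattern = L_casting * (1 + shrinkage_rate/100)
Shrinkage factor = 1 + 1.7/100 = 1.017
L_pattern = 991 mm * 1.017 = 1007.8470 mm

Answer: 1007.8470 mm


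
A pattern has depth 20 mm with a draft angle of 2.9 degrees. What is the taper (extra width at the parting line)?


Formula: taper = depth * tan(draft_angle)
tan(2.9 deg) = 0.0506578
taper = 20 mm * 0.0506578 = 1.0132 mm

Answer: 1.0132 mm


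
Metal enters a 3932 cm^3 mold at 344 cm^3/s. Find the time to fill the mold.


Formula: t_fill = V_mold / Q_flow
t = 3932 cm^3 / 344 cm^3/s = 11.4302 s

Final answer: 11.4302 s


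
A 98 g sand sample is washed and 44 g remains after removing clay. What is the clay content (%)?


Formula: Clay% = (W_total - W_washed) / W_total * 100
Clay mass = 98 - 44 = 54 g
Clay% = 54 / 98 * 100 = 55.1020%

Answer: 55.1020%


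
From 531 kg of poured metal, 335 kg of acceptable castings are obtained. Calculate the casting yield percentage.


Formula: Casting Yield = (W_good / W_total) * 100
Yield = (335 kg / 531 kg) * 100 = 63.0885%

Final answer: 63.0885%


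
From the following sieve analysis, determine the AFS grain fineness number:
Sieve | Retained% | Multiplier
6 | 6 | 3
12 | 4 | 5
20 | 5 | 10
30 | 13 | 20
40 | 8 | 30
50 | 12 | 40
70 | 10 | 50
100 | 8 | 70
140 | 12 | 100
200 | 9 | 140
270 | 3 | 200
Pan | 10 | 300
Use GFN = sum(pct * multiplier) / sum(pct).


Formula: GFN = sum(pct * multiplier) / sum(pct)
sum(pct * multiplier) = 8188
sum(pct) = 100
GFN = 8188 / 100 = 81.88


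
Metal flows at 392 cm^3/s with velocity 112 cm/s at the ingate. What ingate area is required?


Formula: A_ingate = Q / v  (continuity equation)
A = 392 cm^3/s / 112 cm/s = 3.5000 cm^2

Final answer: 3.5000 cm^2


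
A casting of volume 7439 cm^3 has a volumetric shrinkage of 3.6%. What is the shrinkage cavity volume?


Formula: V_shrink = V_casting * shrinkage_pct / 100
V_shrink = 7439 cm^3 * 3.6 / 100 = 267.8040 cm^3

267.8040 cm^3


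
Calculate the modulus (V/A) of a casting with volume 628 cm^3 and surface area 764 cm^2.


Formula: Casting Modulus M = V / A
M = 628 cm^3 / 764 cm^2 = 0.8220 cm

Final answer: 0.8220 cm


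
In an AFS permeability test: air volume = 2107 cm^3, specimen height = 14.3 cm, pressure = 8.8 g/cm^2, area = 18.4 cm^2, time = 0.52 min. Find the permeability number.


Formula: Permeability Number P = (V * H) / (p * A * t)
Numerator: V * H = 2107 * 14.3 = 30130.1
Denominator: p * A * t = 8.8 * 18.4 * 0.52 = 84.1984
P = 30130.1 / 84.1984 = 357.8465


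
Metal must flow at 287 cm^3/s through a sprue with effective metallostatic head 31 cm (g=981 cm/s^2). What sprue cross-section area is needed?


Formula: v = sqrt(2*g*h), A = Q/v
Velocity: v = sqrt(2 * 981 * 31) = sqrt(60822) = 246.6212 cm/s
Sprue area: A = Q / v = 287 / 246.6212 = 1.1637 cm^2

Answer: 1.1637 cm^2


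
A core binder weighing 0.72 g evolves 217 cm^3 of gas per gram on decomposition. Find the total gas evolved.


Formula: V_gas = W_binder * gas_evolution_rate
V = 0.72 g * 217 cm^3/g = 156.2400 cm^3

Answer: 156.2400 cm^3


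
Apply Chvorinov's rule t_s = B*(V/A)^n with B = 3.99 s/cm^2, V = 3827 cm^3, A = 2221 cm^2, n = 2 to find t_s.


Formula: t_s = B * (V/A)^n  (Chvorinov's rule, n=2)
Modulus M = V/A = 3827/2221 = 1.723098 cm
M^2 = 1.723098^2 = 2.969067 cm^2
t_s = 3.99 * 2.969067 = 11.8466 s

Answer: 11.8466 s


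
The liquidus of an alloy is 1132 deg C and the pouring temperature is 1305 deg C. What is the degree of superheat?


Formula: Superheat = T_pour - T_melt
Superheat = 1305 - 1132 = 173 deg C

173 deg C


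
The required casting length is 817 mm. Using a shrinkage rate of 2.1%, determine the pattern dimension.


Formula: L_pattern = L_casting * (1 + shrinkage_rate/100)
Shrinkage factor = 1 + 2.1/100 = 1.021
L_pattern = 817 mm * 1.021 = 834.1570 mm

Final answer: 834.1570 mm


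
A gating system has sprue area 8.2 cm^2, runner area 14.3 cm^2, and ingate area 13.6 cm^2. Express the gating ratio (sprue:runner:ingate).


Sprue:Runner:Ingate = 1 : 14.3/8.2 : 13.6/8.2 = 1:1.74:1.66

Answer: 1:1.74:1.66


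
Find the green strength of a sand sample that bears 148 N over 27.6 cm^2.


Formula: Compressive Strength = Force / Area
Strength = 148 N / 27.6 cm^2 = 5.3623 N/cm^2

5.3623 N/cm^2


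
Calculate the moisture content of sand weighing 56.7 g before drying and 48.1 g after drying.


Formula: MC = (W_wet - W_dry) / W_wet * 100
Water mass = 56.7 - 48.1 = 8.6 g
MC = 8.6 / 56.7 * 100 = 15.1675%

Final answer: 15.1675%


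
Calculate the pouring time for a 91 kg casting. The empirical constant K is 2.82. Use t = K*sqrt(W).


Formula: t = K * sqrt(W)
sqrt(W) = sqrt(91) = 9.53939
t = 2.82 * 9.53939 = 26.9011 s

Final answer: 26.9011 s


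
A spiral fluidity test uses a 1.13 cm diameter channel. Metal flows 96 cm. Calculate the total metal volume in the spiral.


Formula: V = pi * (d/2)^2 * L  (cylinder volume)
Radius = 1.13/2 = 0.565 cm
V = pi * 0.565^2 * 96 = 96.2760 cm^3

Answer: 96.2760 cm^3


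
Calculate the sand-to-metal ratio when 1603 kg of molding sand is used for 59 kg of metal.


Formula: Sand-to-Metal Ratio = W_sand / W_metal
Ratio = 1603 kg / 59 kg = 27.1695

27.1695


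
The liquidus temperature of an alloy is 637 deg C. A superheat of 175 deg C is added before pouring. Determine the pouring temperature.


Formula: T_pour = T_melt + Superheat
T_pour = 637 + 175 = 812 deg C


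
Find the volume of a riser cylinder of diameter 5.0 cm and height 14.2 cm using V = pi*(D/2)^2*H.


Formula: V = pi * (D/2)^2 * H  (cylinder volume)
Radius = D/2 = 5.0/2 = 2.5 cm
V = pi * 2.5^2 * 14.2 = 278.8163 cm^3

Final answer: 278.8163 cm^3


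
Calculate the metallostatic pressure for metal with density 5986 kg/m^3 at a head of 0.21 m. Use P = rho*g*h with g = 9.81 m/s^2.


Formula: P = rho * g * h
rho * g = 5986 * 9.81 = 58722.66 N/m^3
P = 58722.66 * 0.21 = 12331.7586 Pa

12331.7586 Pa


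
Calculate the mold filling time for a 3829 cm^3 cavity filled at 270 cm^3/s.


Formula: t_fill = V_mold / Q_flow
t = 3829 cm^3 / 270 cm^3/s = 14.1815 s

Answer: 14.1815 s


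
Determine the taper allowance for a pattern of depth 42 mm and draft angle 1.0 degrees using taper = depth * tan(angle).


Formula: taper = depth * tan(draft_angle)
tan(1.0 deg) = 0.0174551
taper = 42 mm * 0.0174551 = 0.7331 mm


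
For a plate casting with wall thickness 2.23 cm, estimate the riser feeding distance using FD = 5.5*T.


Formula: FD = 5.5 * T  (riser feeding-distance rule)
FD = 5.5 * 2.23 cm = 12.2650 cm


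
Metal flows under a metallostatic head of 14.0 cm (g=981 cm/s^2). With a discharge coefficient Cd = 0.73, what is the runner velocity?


Formula: v = Cd * sqrt(2 * g * h)  (Torricelli with discharge coefficient)
2*g*h = 2 * 981 * 14.0 = 27468.0 cm^2/s^2
sqrt(27468.0) = 165.73473 cm/s
v = 0.73 * 165.73473 = 120.9864 cm/s

Answer: 120.9864 cm/s


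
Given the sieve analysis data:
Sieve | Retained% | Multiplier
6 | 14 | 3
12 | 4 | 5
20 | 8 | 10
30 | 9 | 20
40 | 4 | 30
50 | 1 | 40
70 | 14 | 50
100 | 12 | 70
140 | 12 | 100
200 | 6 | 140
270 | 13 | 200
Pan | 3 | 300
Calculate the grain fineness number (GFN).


Formula: GFN = sum(pct * multiplier) / sum(pct)
sum(pct * multiplier) = 7562
sum(pct) = 100
GFN = 7562 / 100 = 75.62

Final answer: 75.62


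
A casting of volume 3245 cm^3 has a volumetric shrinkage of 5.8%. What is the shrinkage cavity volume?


Formula: V_shrink = V_casting * shrinkage_pct / 100
V_shrink = 3245 cm^3 * 5.8 / 100 = 188.2100 cm^3


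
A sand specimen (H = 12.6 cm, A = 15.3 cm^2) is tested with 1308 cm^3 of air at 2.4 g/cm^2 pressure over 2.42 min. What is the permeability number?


Formula: Permeability Number P = (V * H) / (p * A * t)
Numerator: V * H = 1308 * 12.6 = 16480.8
Denominator: p * A * t = 2.4 * 15.3 * 2.42 = 88.8624
P = 16480.8 / 88.8624 = 185.4643


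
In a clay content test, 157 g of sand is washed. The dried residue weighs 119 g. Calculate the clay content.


Formula: Clay% = (W_total - W_washed) / W_total * 100
Clay mass = 157 - 119 = 38 g
Clay% = 38 / 157 * 100 = 24.2038%


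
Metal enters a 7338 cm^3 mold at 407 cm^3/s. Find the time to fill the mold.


Formula: t_fill = V_mold / Q_flow
t = 7338 cm^3 / 407 cm^3/s = 18.0295 s

18.0295 s


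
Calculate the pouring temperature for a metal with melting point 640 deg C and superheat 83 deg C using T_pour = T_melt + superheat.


Formula: T_pour = T_melt + Superheat
T_pour = 640 + 83 = 723 deg C

Final answer: 723 deg C


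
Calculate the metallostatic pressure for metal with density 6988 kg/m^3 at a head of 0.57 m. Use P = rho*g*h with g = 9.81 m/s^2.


Formula: P = rho * g * h
rho * g = 6988 * 9.81 = 68552.28 N/m^3
P = 68552.28 * 0.57 = 39074.7996 Pa

39074.7996 Pa


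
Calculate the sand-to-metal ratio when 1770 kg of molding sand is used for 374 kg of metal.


Formula: Sand-to-Metal Ratio = W_sand / W_metal
Ratio = 1770 kg / 374 kg = 4.7326

Final answer: 4.7326


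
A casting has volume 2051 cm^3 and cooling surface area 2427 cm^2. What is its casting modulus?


Formula: Casting Modulus M = V / A
M = 2051 cm^3 / 2427 cm^2 = 0.8451 cm

0.8451 cm


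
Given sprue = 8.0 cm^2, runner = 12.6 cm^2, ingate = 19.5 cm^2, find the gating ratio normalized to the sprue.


Sprue:Runner:Ingate = 1 : 12.6/8.0 : 19.5/8.0 = 1:1.58:2.44

1:1.58:2.44
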